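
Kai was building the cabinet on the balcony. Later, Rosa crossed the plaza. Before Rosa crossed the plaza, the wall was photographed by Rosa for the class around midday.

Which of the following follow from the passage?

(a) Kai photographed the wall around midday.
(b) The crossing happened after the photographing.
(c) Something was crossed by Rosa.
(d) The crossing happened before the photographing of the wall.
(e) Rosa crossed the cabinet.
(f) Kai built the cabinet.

(b), (c)

(a) Not entailed — the passage has Rosa photographing the wall, not Kai.
(b) Entailed — the narrative places the photographing before the crossing.
(c) Entailed — this follows by dropping conjuncts from the crossing event's description.
(d) Not entailed — the narrative places the photographing before the crossing, not after.
(e) Not entailed — Rosa crossed the plaza, not the cabinet; the cabinet belongs to the building event.
(f) Not entailed — 'was building' is progressive on an accomplishment; it does not entail the completed 'built'.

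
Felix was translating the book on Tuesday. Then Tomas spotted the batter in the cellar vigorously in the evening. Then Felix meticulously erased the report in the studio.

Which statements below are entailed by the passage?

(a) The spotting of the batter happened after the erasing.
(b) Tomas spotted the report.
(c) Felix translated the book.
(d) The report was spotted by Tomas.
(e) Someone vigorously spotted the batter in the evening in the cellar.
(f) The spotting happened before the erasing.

(e), (f)

(a) Not entailed — the narrative places the spotting before the erasing, not after.
(b) Not entailed — Tomas spotted the batter, not the report; the report belongs to the erasing event.
(c) Not entailed — 'was translating' is progressive on an accomplishment; it does not entail the completed 'translated'.
(d) Not entailed — Tomas spotted the batter, not the report; the report belongs to the erasing event.
(e) Entailed — the original entails any weakening of itself; this just generalizes the agent.
(f) Entailed — the narrative places the spotting before the erasing.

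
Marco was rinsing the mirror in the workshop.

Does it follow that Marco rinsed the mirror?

'rinse' is atelic; if Marco was rinsing the mirror, then Marco rinsed the mirror (for some time).

yes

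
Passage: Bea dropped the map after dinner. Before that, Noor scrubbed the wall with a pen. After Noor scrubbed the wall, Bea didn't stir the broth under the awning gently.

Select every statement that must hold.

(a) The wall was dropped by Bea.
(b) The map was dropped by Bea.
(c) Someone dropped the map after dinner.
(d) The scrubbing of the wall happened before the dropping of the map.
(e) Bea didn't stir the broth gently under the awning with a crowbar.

(b), (c), (d), (e)

(a) Not entailed — Bea dropped the map, not the wall; the wall belongs to the scrubbing event.
(b) Entailed — every conjunct here is already in the original dropping event.
(c) Entailed — generalizing the agent leaves a sub-description the original still satisfies.
(d) Entailed — the narrative places the scrubbing before the dropping.
(e) Entailed — under negation, adding a further restriction is entailed: if no such stirring event occurred, none occurred with a crowbar either.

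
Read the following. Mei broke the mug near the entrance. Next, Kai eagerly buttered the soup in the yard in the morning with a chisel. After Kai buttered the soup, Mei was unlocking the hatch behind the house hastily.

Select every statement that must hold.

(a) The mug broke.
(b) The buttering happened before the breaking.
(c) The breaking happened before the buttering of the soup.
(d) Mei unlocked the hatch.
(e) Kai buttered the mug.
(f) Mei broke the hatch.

(a), (c)

(a) Entailed — 'Mei broke the mug' is causative; it entails the inchoative 'the mug broke'.
(b) Not entailed — the narrative places the breaking before the buttering, not after.
(c) Entailed — the narrative places the breaking before the buttering.
(d) Not entailed — 'was unlocking' is progressive on an accomplishment; it does not entail the completed 'unlocked'.
(e) Not entailed — Kai buttered the soup, not the mug; the mug belongs to the breaking event.
(f) Not entailed — Mei broke the mug, not the hatch; the hatch belongs to the unlocking event.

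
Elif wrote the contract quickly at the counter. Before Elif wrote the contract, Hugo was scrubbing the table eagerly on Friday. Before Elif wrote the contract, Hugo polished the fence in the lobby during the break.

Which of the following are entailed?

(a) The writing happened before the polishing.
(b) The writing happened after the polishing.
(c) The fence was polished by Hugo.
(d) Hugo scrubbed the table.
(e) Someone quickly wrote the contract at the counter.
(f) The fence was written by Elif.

(b), (c), (d), (e)

(a) Not entailed — the narrative places the polishing before the writing, not after.
(b) Entailed — the narrative places the polishing before the writing.
(c) Entailed — every conjunct here is already in the original polishing event.
(d) Entailed — 'scrub' is an activity; 'was scrubbing' entails that some scrubbing happened, so 'scrubbed' holds.
(e) Entailed — generalizing the agent leaves a sub-description the original still satisfies.
(f) Not entailed — Elif wrote the contract, not the fence; the fence belongs to the polishing event.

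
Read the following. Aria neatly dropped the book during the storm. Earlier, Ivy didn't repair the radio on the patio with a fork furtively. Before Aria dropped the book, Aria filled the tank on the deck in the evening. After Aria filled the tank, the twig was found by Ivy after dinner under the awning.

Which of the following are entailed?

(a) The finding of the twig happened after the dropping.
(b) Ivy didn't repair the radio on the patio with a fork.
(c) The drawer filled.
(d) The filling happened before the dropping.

(d)

(a) Not entailed — the narrative doesn't order the dropping relative to the finding.
(b) Not entailed — dropping 'furtively' under negation is not valid — the original leaves open that Ivy repaired the radio some other way.
(c) Not entailed — the tank is what filled, not the drawer.
(d) Entailed — the narrative places the filling before the dropping.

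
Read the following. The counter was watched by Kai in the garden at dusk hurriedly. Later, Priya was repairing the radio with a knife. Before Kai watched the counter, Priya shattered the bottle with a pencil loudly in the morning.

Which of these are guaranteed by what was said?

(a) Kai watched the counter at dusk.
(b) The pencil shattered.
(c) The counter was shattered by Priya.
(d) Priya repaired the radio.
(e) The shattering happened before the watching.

(a) Entailed — dropping 'in the garden', 'hurriedly' leaves a sub-description the original still satisfies.
(b) Not entailed — the bottle is what shattered, not the pencil.
(c) Not entailed — Priya shattered the bottle, not the counter; the counter belongs to the watching event.
(d) Not entailed — 'was repairing' is progressive on an accomplishment; it does not entail the completed 'repaired'.
(e) Entailed — the narrative places the shattering before the watching.

(a), (e)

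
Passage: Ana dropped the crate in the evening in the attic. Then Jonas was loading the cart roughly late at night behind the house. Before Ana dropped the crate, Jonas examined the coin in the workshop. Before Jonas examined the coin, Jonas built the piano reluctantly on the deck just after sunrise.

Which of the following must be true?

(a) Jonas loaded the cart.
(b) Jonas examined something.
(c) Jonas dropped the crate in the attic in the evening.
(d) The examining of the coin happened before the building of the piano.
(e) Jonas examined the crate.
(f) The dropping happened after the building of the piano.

(b), (f)

(a) Not entailed — 'was loading' is progressive on an accomplishment; it does not entail the completed 'loaded'.
(b) Entailed — the original entails any weakening of itself; this just drops 'in the workshop' and generalizes the patient.
(c) Not entailed — the passage has Ana dropping the crate, not Jonas.
(d) Not entailed — the narrative places the building before the examining, not after.
(e) Not entailed — Jonas examined the coin, not the crate; the crate belongs to the dropping event.
(f) Entailed — the narrative places the building before the dropping.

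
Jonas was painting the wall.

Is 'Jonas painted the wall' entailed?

'was painting' is progressive; for an accomplishment like 'paint the wall', it doesn't entail completion.

no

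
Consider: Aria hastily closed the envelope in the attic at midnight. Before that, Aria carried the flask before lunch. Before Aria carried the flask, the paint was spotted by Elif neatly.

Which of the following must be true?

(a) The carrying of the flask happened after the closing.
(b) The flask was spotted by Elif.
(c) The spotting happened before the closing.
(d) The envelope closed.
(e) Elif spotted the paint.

(c), (d), (e)

(a) Not entailed — the narrative places the carrying before the closing, not after.
(b) Not entailed — Elif spotted the paint, not the flask; the flask belongs to the carrying event.
(c) Entailed — the narrative places the spotting before the closing.
(d) Entailed — 'Aria closed the envelope' is causative; it entails the inchoative 'the envelope closed'.
(e) Entailed — the original entails any weakening of itself; this just drops 'neatly'.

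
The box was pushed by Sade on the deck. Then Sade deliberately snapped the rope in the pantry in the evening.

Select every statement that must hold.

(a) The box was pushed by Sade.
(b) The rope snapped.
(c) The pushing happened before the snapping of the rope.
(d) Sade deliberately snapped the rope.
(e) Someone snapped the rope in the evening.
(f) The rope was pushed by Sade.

(a) Entailed — this follows by dropping conjuncts from the pushing event's description.
(b) Entailed — 'Sade snapped the rope' is causative; it entails the inchoative 'the rope snapped'.
(c) Entailed — the narrative places the pushing before the snapping.
(d) Entailed — this follows by dropping conjuncts from the snapping event's description.
(e) Entailed — the original entails any weakening of itself; this just drops 'deliberately', 'in the pantry' and generalizes the agent.
(f) Not entailed — Sade pushed the box, not the rope; the rope belongs to the snapping event.

(a), (b), (c), (d), (e)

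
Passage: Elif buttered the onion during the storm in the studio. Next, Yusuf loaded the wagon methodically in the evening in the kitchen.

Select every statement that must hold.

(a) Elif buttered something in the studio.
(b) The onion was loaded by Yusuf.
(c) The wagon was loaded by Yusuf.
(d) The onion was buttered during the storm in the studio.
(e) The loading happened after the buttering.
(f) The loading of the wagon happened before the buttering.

(a), (c), (d), (e)

(a) Entailed — this follows by dropping conjuncts from the buttering event's description.
(b) Not entailed — Yusuf loaded the wagon, not the onion; the onion belongs to the buttering event.
(c) Entailed — the original entails any weakening of itself; this just drops 'in the kitchen', 'in the evening', 'methodically'.
(d) Entailed — this follows by dropping conjuncts from the buttering event's description.
(e) Entailed — the narrative places the buttering before the loading.
(f) Not entailed — the narrative places the buttering before the loading, not after.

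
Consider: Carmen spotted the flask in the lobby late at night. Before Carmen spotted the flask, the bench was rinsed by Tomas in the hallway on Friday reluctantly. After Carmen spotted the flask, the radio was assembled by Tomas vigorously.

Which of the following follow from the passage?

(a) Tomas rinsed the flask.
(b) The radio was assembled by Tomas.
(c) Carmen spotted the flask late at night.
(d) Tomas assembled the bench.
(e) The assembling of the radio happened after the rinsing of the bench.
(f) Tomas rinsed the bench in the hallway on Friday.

(a) Not entailed — Tomas rinsed the bench, not the flask; the flask belongs to the spotting event.
(b) Entailed — this follows by dropping conjuncts from the assembling event's description.
(c) Entailed — dropping 'in the lobby' leaves a sub-description the original still satisfies.
(d) Not entailed — Tomas assembled the radio, not the bench; the bench belongs to the rinsing event.
(e) Entailed — the narrative places the rinsing before the assembling.
(f) Entailed — this follows by dropping conjuncts from the rinsing event's description.

(b), (c), (e), (f)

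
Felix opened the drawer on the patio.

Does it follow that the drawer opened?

'Felix opened the drawer' is the causative; it entails the inchoative 'the drawer opened'.

yes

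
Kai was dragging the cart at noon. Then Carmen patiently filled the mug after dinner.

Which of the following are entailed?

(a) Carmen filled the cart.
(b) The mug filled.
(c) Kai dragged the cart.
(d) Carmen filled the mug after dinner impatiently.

(b), (c)

(a) Not entailed — Carmen filled the mug, not the cart; the cart belongs to the dragging event.
(b) Entailed — 'Carmen filled the mug' is causative; it entails the inchoative 'the mug filled'.
(c) Entailed — 'drag' is an activity; 'was dragging' entails that some dragging happened, so 'dragged' holds.
(d) Not entailed — 'impatiently' adds a manner not in (and inconsistent with) the original.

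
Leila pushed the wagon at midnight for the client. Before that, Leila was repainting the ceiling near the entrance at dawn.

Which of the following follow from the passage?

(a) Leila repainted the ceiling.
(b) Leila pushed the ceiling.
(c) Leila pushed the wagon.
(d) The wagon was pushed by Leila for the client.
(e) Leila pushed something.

(a) Not entailed — 'was repainting' is progressive on an accomplishment; it does not entail the completed 'repainted'.
(b) Not entailed — Leila pushed the wagon, not the ceiling; the ceiling belongs to the repainting event.
(c) Entailed — the original entails any weakening of itself; this just drops 'for the client', 'at midnight'.
(d) Entailed — the original entails any weakening of itself; this just drops 'at midnight'.
(e) Entailed — dropping 'for the client', 'at midnight' and generalizing the patient leaves a sub-description the original still satisfies.

(c), (d), (e)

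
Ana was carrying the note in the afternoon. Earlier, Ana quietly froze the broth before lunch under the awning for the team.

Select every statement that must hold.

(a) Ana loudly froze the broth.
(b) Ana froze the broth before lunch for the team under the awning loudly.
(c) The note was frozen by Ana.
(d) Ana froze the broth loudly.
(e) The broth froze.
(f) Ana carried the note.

(a) Not entailed — 'loudly' adds a manner not in (and inconsistent with) the original.
(b) Not entailed — 'loudly' adds a manner not in (and inconsistent with) the original.
(c) Not entailed — Ana froze the broth, not the note; the note belongs to the carrying event.
(d) Not entailed — 'loudly' adds a manner not in (and inconsistent with) the original.
(e) Entailed — 'Ana froze the broth' is causative; it entails the inchoative 'the broth froze'.
(f) Entailed — 'carry' is an activity; 'was carrying' entails that some carrying happened, so 'carried' holds.

(e), (f)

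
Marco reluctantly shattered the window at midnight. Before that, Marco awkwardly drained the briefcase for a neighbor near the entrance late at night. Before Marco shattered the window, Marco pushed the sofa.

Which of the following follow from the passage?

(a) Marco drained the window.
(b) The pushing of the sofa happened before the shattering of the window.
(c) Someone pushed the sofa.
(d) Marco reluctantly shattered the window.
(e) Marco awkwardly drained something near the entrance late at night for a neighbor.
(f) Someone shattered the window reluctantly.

(b), (c), (d), (e), (f)

(a) Not entailed — Marco drained the briefcase, not the window; the window belongs to the shattering event.
(b) Entailed — the narrative places the pushing before the shattering.
(c) Entailed — this follows by dropping conjuncts from the pushing event's description.
(d) Entailed — this follows by dropping conjuncts from the shattering event's description.
(e) Entailed — the original entails any weakening of itself; this just generalizes the patient.
(f) Entailed — dropping 'at midnight' and generalizing the agent leaves a sub-description the original still satisfies.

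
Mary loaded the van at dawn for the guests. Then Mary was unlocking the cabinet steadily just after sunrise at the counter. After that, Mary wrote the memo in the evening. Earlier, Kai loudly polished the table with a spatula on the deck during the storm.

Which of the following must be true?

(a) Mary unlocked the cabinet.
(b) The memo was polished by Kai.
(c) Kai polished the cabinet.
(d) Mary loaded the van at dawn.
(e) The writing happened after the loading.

(a) Not entailed — 'was unlocking' is progressive on an accomplishment; it does not entail the completed 'unlocked'.
(b) Not entailed — Kai polished the table, not the memo; the memo belongs to the writing event.
(c) Not entailed — Kai polished the table, not the cabinet; the cabinet belongs to the unlocking event.
(d) Entailed — the original entails any weakening of itself; this just drops 'for the guests'.
(e) Entailed — the narrative places the loading before the writing.

(d), (e)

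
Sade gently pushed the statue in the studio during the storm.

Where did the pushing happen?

in the studio

'in the studio' marks the location of the pushing event.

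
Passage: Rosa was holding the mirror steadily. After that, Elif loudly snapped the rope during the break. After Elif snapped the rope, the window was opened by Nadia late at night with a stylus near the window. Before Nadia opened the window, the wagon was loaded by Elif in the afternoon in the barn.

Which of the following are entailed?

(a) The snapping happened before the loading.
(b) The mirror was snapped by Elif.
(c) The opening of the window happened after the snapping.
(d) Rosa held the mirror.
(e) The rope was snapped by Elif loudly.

(a) Not entailed — the narrative doesn't order the snapping relative to the loading.
(b) Not entailed — Elif snapped the rope, not the mirror; the mirror belongs to the holding event.
(c) Entailed — the narrative places the snapping before the opening.
(d) Entailed — 'hold' is an activity; 'was holding' entails that some holding happened, so 'held' holds.
(e) Entailed — the original entails any weakening of itself; this just drops 'during the break'.

(c), (d), (e)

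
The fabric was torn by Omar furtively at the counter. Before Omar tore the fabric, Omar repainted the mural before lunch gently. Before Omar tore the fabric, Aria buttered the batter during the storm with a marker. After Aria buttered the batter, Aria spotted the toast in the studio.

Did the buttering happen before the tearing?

yes

The narrative orders the buttering before the tearing.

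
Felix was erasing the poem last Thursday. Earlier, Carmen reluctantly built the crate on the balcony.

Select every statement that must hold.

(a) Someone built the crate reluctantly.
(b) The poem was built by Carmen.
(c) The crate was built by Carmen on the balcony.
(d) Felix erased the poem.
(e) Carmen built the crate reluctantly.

(a), (c), (e)

(a) Entailed — dropping 'on the balcony' and generalizing the agent leaves a sub-description the original still satisfies.
(b) Not entailed — Carmen built the crate, not the poem; the poem belongs to the erasing event.
(c) Entailed — the original entails any weakening of itself; this just drops 'reluctantly'.
(d) Not entailed — 'was erasing' is progressive on an accomplishment; it does not entail the completed 'erased'.
(e) Entailed — this follows by dropping conjuncts from the building event's description.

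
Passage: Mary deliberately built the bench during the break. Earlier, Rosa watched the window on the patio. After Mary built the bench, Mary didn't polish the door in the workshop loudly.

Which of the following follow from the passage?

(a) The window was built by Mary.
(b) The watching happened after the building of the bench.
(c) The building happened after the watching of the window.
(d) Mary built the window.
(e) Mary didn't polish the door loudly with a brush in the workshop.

(a) Not entailed — Mary built the bench, not the window; the window belongs to the watching event.
(b) Not entailed — the narrative places the watching before the building, not after.
(c) Entailed — the narrative places the watching before the building.
(d) Not entailed — Mary built the bench, not the window; the window belongs to the watching event.
(e) Entailed — under negation, adding a further restriction is entailed: if no such polishing event occurred, none occurred with a brush either.

(c), (e)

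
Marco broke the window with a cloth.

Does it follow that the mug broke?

Nothing is said about any mug; only the window is affected.

no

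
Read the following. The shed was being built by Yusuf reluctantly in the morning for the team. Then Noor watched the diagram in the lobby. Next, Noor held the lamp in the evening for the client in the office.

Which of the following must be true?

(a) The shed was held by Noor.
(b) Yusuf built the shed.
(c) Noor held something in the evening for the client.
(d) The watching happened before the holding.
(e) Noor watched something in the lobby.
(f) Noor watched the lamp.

(c), (d), (e)

(a) Not entailed — Noor held the lamp, not the shed; the shed belongs to the building event.
(b) Not entailed — 'was building' is progressive on an accomplishment; it does not entail the completed 'built'.
(c) Entailed — this follows by dropping conjuncts from the holding event's description.
(d) Entailed — the narrative places the watching before the holding.
(e) Entailed — generalizing the patient leaves a sub-description the original still satisfies.
(f) Not entailed — Noor watched the diagram, not the lamp; the lamp belongs to the holding event.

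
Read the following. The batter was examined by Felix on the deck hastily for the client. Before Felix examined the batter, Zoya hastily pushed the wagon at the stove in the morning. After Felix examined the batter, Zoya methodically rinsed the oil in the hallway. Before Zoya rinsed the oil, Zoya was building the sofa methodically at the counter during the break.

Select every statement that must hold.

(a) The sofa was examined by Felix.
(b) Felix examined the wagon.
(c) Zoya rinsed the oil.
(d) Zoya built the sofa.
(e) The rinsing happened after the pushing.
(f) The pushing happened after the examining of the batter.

(c), (e)

(a) Not entailed — Felix examined the batter, not the sofa; the sofa belongs to the building event.
(b) Not entailed — Felix examined the batter, not the wagon; the wagon belongs to the pushing event.
(c) Entailed — every conjunct here is already in the original rinsing event.
(d) Not entailed — 'was building' is progressive on an accomplishment; it does not entail the completed 'built'.
(e) Entailed — the narrative places the pushing before the rinsing.
(f) Not entailed — the narrative places the pushing before the examining, not after.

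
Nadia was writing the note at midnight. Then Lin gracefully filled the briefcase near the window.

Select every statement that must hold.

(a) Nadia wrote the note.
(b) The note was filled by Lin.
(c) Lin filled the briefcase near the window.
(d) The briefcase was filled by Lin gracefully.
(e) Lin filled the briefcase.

(a) Not entailed — 'was writing' is progressive on an accomplishment; it does not entail the completed 'wrote'.
(b) Not entailed — Lin filled the briefcase, not the note; the note belongs to the writing event.
(c) Entailed — this follows by dropping conjuncts from the filling event's description.
(d) Entailed — the original entails any weakening of itself; this just drops 'near the window'.
(e) Entailed — dropping 'near the window', 'gracefully' leaves a sub-description the original still satisfies.

(c), (d), (e)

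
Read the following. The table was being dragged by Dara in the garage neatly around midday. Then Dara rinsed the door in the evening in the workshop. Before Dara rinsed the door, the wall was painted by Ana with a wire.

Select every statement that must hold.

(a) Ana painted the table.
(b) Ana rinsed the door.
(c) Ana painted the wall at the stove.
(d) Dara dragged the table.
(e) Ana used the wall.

(d)

(a) Not entailed — Ana painted the wall, not the table; the table belongs to the dragging event.
(b) Not entailed — the passage has Dara rinsing the door, not Ana.
(c) Not entailed — 'at the stove' adds information not in the original event.
(d) Entailed — 'drag' is an activity; 'was dragging' entails that some dragging happened, so 'dragged' holds.
(e) Not entailed — the wall is the patient, not an instrument — Ana used a wire.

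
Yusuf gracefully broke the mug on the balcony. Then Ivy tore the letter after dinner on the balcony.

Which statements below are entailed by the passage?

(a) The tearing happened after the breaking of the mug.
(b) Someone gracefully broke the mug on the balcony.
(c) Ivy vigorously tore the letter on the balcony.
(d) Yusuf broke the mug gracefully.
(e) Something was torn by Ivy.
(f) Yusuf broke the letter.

(a) Entailed — the narrative places the breaking before the tearing.
(b) Entailed — the original entails any weakening of itself; this just generalizes the agent.
(c) Not entailed — 'vigorously' adds information not in the original event.
(d) Entailed — dropping 'on the balcony' leaves a sub-description the original still satisfies.
(e) Entailed — dropping 'after dinner', 'on the balcony' and generalizing the patient leaves a sub-description the original still satisfies.
(f) Not entailed — Yusuf broke the mug, not the letter; the letter belongs to the tearing event.

(a), (b), (d), (e)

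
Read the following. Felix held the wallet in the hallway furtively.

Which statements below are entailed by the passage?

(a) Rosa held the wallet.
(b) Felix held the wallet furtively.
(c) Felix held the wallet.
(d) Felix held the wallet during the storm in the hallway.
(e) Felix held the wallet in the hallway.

(a) Not entailed — the passage has Felix holding the wallet, not Rosa.
(b) Entailed — the original entails any weakening of itself; this just drops 'in the hallway'.
(c) Entailed — dropping 'in the hallway', 'furtively' leaves a sub-description the original still satisfies.
(d) Not entailed — 'during the storm' adds information not in the original event.
(e) Entailed — the original entails any weakening of itself; this just drops 'furtively'.

(b), (c), (e)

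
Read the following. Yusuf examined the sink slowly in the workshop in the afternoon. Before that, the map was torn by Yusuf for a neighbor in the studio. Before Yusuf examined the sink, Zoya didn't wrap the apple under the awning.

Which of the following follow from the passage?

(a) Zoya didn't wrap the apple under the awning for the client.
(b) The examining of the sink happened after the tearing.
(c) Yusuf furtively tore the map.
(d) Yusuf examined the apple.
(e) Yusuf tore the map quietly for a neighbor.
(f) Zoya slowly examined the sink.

(a) Entailed — under negation, adding a further restriction is entailed: if no such wrapping event occurred, none occurred for the client either.
(b) Entailed — the narrative places the tearing before the examining.
(c) Not entailed — 'furtively' adds information not in the original event.
(d) Not entailed — Yusuf examined the sink, not the apple; the apple belongs to the wrapping event.
(e) Not entailed — 'quietly' adds information not in the original event.
(f) Not entailed — the passage has Yusuf examining the sink, not Zoya.

(a), (b)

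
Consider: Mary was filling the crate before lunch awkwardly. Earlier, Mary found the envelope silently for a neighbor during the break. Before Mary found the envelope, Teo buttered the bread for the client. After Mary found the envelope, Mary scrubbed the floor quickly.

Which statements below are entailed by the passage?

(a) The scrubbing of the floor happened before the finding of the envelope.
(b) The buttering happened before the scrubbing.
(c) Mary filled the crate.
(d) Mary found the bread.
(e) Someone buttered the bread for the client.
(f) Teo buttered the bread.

(a) Not entailed — the narrative places the finding before the scrubbing, not after.
(b) Entailed — the narrative places the buttering before the scrubbing.
(c) Not entailed — 'was filling' is progressive on an accomplishment; it does not entail the completed 'filled'.
(d) Not entailed — Mary found the envelope, not the bread; the bread belongs to the buttering event.
(e) Entailed — every conjunct here is already in the original buttering event.
(f) Entailed — this follows by dropping conjuncts from the buttering event's description.

(b), (e), (f)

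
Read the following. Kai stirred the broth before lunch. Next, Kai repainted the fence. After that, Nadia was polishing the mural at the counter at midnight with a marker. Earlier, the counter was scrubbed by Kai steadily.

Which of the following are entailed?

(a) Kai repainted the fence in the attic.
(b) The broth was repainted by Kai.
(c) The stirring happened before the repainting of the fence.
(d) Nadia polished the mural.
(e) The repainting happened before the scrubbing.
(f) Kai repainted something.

(a) Not entailed — 'in the attic' adds information not in the original event.
(b) Not entailed — Kai repainted the fence, not the broth; the broth belongs to the stirring event.
(c) Entailed — the narrative places the stirring before the repainting.
(d) Entailed — 'polish' is an activity; 'was polishing' entails that some polishing happened, so 'polished' holds.
(e) Not entailed — the narrative doesn't order the repainting relative to the scrubbing.
(f) Entailed — every conjunct here is already in the original repainting event.

(c), (d), (f)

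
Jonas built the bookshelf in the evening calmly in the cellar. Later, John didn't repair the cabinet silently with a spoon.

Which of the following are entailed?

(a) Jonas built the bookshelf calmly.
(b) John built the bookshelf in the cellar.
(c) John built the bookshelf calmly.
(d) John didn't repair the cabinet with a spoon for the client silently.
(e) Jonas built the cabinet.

(a), (d)

(a) Entailed — every conjunct here is already in the original building event.
(b) Not entailed — the passage has Jonas building the bookshelf, not John.
(c) Not entailed — the passage has Jonas building the bookshelf, not John.
(d) Entailed — under negation, adding a further restriction is entailed: if no such repairing event occurred, none occurred for the client either.
(e) Not entailed — Jonas built the bookshelf, not the cabinet; the cabinet belongs to the repairing event.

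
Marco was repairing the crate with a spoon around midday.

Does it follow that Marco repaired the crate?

'was repairing' is progressive; for an accomplishment like 'repair the crate', it doesn't entail completion.

no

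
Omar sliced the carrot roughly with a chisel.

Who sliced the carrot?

'Omar' marks the agent of the slicing event.

Omar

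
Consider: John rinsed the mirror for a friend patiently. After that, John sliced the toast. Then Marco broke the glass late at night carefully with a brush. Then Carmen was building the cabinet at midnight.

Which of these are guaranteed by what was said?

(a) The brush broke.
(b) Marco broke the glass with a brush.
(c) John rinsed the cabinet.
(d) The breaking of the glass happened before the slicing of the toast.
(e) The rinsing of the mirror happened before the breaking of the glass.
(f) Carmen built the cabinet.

(b), (e)

(a) Not entailed — the glass is what broke, not the brush.
(b) Entailed — dropping 'carefully', 'late at night' leaves a sub-description the original still satisfies.
(c) Not entailed — John rinsed the mirror, not the cabinet; the cabinet belongs to the building event.
(d) Not entailed — the narrative places the slicing before the breaking, not after.
(e) Entailed — the narrative places the rinsing before the breaking.
(f) Not entailed — 'was building' is progressive on an accomplishment; it does not entail the completed 'built'.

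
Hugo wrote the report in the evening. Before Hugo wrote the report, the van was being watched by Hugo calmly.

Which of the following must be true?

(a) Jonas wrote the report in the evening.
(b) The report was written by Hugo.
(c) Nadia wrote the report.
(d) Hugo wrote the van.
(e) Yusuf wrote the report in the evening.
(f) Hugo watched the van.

(b), (f)

(a) Not entailed — the passage has Hugo writing the report, not Jonas.
(b) Entailed — the original entails any weakening of itself; this just drops 'in the evening'.
(c) Not entailed — the passage has Hugo writing the report, not Nadia.
(d) Not entailed — Hugo wrote the report, not the van; the van belongs to the watching event.
(e) Not entailed — the passage has Hugo writing the report, not Yusuf.
(f) Entailed — 'watch' is an activity; 'was watching' entails that some watching happened, so 'watched' holds.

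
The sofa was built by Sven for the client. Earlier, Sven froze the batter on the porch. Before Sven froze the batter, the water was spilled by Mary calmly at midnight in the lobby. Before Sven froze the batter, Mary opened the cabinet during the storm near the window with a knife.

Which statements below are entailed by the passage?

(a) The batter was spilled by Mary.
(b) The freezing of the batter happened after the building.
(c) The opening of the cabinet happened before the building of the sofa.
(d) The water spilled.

(a) Not entailed — Mary spilled the water, not the batter; the batter belongs to the freezing event.
(b) Not entailed — the narrative places the freezing before the building, not after.
(c) Entailed — the narrative places the opening before the building.
(d) Entailed — 'Mary spilled the water' is causative; it entails the inchoative 'the water spilled'.

(c), (d)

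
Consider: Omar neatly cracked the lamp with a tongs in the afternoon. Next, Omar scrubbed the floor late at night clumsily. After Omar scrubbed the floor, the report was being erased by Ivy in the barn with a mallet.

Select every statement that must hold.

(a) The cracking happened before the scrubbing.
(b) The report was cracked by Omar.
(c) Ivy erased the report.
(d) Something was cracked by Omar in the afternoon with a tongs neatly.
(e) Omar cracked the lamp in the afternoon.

(a) Entailed — the narrative places the cracking before the scrubbing.
(b) Not entailed — Omar cracked the lamp, not the report; the report belongs to the erasing event.
(c) Not entailed — 'was erasing' is progressive on an accomplishment; it does not entail the completed 'erased'.
(d) Entailed — every conjunct here is already in the original cracking event.
(e) Entailed — every conjunct here is already in the original cracking event.

(a), (d), (e)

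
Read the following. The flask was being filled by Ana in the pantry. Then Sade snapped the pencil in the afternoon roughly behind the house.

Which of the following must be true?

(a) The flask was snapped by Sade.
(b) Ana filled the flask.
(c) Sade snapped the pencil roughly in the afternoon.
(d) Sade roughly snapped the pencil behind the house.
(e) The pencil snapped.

(c), (d), (e)

(a) Not entailed — Sade snapped the pencil, not the flask; the flask belongs to the filling event.
(b) Not entailed — 'was filling' is progressive on an accomplishment; it does not entail the completed 'filled'.
(c) Entailed — every conjunct here is already in the original snapping event.
(d) Entailed — the original entails any weakening of itself; this just drops 'in the afternoon'.
(e) Entailed — 'Sade snapped the pencil' is causative; it entails the inchoative 'the pencil snapped'.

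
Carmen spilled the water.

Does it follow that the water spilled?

'Carmen spilled the water' is the causative; it entails the inchoative 'the water spilled'.

yes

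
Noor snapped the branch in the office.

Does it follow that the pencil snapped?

Nothing is said about any pencil; only the branch is affected.

no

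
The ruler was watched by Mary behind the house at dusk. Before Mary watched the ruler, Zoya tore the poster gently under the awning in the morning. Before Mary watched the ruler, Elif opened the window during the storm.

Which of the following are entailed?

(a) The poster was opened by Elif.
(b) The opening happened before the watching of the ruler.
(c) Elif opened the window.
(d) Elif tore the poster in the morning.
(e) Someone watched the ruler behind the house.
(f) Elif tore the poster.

(b), (c), (e)

(a) Not entailed — Elif opened the window, not the poster; the poster belongs to the tearing event.
(b) Entailed — the narrative places the opening before the watching.
(c) Entailed — dropping 'during the storm' leaves a sub-description the original still satisfies.
(d) Not entailed — the passage has Zoya tearing the poster, not Elif.
(e) Entailed — every conjunct here is already in the original watching event.
(f) Not entailed — the passage has Zoya tearing the poster, not Elif.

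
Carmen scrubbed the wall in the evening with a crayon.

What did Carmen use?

a crayon

'with a crayon' marks the instrument of the scrubbing event.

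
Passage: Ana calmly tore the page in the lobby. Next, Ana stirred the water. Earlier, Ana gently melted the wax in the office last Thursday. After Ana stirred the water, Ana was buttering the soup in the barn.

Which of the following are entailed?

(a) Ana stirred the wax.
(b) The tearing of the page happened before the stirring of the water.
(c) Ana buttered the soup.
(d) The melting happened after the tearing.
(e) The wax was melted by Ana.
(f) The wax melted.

(a) Not entailed — Ana stirred the water, not the wax; the wax belongs to the melting event.
(b) Entailed — the narrative places the tearing before the stirring.
(c) Not entailed — 'was buttering' is progressive on an accomplishment; it does not entail the completed 'buttered'.
(d) Not entailed — the narrative doesn't order the tearing relative to the melting.
(e) Entailed — every conjunct here is already in the original melting event.
(f) Entailed — 'Ana melted the wax' is causative; it entails the inchoative 'the wax melted'.

(b), (e), (f)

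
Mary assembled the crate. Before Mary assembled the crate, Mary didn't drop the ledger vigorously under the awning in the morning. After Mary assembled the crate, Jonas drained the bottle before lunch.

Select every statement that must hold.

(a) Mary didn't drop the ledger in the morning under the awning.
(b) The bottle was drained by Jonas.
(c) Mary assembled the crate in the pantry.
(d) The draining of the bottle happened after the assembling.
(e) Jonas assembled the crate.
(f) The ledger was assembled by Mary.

(a) Not entailed — dropping 'vigorously' under negation is not valid — the original leaves open that Mary dropped the ledger some other way.
(b) Entailed — every conjunct here is already in the original draining event.
(c) Not entailed — 'in the pantry' adds information not in the original event.
(d) Entailed — the narrative places the assembling before the draining.
(e) Not entailed — the passage has Mary assembling the crate, not Jonas.
(f) Not entailed — Mary assembled the crate, not the ledger; the ledger belongs to the dropping event.

(b), (d)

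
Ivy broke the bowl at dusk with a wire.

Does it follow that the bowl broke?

yes

'Ivy broke the bowl' is the causative; it entails the inchoative 'the bowl broke'.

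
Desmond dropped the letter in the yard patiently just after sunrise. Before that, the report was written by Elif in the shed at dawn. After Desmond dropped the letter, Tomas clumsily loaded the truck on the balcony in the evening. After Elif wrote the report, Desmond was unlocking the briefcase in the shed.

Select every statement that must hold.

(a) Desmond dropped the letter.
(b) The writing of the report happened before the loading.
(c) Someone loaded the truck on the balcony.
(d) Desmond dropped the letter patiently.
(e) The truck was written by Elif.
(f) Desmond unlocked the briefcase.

(a) Entailed — this follows by dropping conjuncts from the dropping event's description.
(b) Entailed — the narrative places the writing before the loading.
(c) Entailed — this follows by dropping conjuncts from the loading event's description.
(d) Entailed — dropping 'just after sunrise', 'in the yard' leaves a sub-description the original still satisfies.
(e) Not entailed — Elif wrote the report, not the truck; the truck belongs to the loading event.
(f) Not entailed — 'was unlocking' is progressive on an accomplishment; it does not entail the completed 'unlocked'.

(a), (b), (c), (d)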